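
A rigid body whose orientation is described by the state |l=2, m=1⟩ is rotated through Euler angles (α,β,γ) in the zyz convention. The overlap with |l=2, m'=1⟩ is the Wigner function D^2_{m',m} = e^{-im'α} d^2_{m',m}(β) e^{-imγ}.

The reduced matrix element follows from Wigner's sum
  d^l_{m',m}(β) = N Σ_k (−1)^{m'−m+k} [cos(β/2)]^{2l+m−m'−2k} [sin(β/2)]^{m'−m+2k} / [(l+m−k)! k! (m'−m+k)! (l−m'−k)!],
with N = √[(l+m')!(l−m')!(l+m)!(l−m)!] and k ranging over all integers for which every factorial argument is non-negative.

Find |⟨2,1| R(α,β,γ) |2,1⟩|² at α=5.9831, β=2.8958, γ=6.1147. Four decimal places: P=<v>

P=0.0020

D^2_{1,1}(5.9831,2.8958,6.1147) = e^{-i·1·5.9831}·d^2_{1,1}(2.8958)·e^{-i·1·6.1147}. Compute d first:
With c≡cos(β/2)=0.122587 and s≡sin(β/2)=0.992458, N=[6·1·6·1]^{1/2}=6.000000
k: max(0,(1)−(1))=0 … min(2+(1),2−(1))=1
  k=0: (−1)^0·6.0000/(6)·0.1226^4·0.9925^0 = +0.000226
  k=1: (−1)^1·6.0000/(2)·0.1226^2·0.9925^2 = -0.044405
d^2_{1,1}(2.8958) = +0.000226 -0.044405 = -0.044180
|D^2_{1,1}|² = |d^2_{1,1}(β)|² = (-0.044180)² = 0.001952 (the z-rotation phases have unit modulus)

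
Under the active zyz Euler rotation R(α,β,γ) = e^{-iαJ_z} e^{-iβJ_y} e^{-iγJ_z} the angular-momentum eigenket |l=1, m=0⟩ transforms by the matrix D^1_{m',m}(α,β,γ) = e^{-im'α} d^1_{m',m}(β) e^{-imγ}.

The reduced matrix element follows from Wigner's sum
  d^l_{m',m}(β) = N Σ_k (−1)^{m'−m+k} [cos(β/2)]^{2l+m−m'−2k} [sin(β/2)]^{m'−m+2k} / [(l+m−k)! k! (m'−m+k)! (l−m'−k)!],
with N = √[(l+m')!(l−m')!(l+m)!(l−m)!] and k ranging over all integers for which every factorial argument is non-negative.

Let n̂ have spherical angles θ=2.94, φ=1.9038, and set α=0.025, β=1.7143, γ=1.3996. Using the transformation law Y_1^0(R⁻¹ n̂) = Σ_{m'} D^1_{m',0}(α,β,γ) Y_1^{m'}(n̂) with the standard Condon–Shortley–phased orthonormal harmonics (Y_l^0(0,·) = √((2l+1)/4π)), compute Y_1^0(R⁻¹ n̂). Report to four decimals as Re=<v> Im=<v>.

Need the full column D^1_{m',0} for m'=−1..1 at α=0.025, β=1.7143, γ=1.3996.
cos(β/2)=0.654595, sin(β/2)=0.755980
d^1_{-1,0}: single k=1 term ⇒ +0.699838;  D = +0.699620+0.017494i
d^1_{0,0}: k∈[0..1] ⇒ +0.428494 -0.571506 = -0.143012;  D = -0.143012+0.000000i
d^1_{1,0}: single k=0 term ⇒ -0.699838;  D = -0.699620+0.017494i
Y_1^{m'}(θ=2.94,φ=1.9038) and Σ D·Y over m':
  (+0.6996+0.0175i)·(-0.0226-0.0654i)  (-0.1430+0.0000i)·(-0.4787+0.0000i)  (-0.6996+0.0175i)·(+0.0226-0.0654i)
Y_1^0(R⁻¹ n̂) = +0.039107+0.000000i

Re=0.0391 Im=0.0000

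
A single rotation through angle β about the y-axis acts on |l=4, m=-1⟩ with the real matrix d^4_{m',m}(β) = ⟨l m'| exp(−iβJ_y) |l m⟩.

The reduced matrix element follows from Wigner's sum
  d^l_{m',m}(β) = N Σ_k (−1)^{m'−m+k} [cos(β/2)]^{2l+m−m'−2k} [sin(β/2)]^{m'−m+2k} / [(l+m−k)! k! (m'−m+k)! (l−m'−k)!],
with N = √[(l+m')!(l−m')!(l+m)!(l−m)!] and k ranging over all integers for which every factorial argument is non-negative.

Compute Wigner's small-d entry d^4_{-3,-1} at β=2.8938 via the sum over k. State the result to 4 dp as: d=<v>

d=-0.0030

d^4_{-3,-1}(β=2.8938) via Wigner's sum:
With c≡cos(β/2)=0.123580 and s≡sin(β/2)=0.992335, N=[1·5040·6·120]^{1/2}=1904.940944
Admissible k: 2..3 (factorial args all ≥0)
  k=2: (−1)^0·1904.9409/(240)·0.1236^6·0.9923^2 = +0.000028
  k=3: (−1)^1·1904.9409/(144)·0.1236^4·0.9923^4 = -0.002992
d^4_{-3,-1}(2.8938) = +0.000028 -0.002992 = -0.002964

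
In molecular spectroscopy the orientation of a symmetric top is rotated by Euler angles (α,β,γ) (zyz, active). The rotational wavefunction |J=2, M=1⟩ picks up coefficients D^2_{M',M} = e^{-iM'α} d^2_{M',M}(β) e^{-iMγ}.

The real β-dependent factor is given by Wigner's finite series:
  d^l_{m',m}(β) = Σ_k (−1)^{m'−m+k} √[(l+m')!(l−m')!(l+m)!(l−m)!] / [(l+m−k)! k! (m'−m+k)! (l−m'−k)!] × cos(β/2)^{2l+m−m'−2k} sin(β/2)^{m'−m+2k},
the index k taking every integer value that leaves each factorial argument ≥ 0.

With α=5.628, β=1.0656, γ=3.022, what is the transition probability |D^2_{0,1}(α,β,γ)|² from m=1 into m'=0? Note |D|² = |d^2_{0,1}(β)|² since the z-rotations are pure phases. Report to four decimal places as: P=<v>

P=0.2691

D^2_{0,1}(5.628,1.0656,3.022) = e^{-i·0·5.628}·d^2_{0,1}(1.0656)·e^{-i·1·3.022}. Compute d first:
With c≡cos(β/2)=0.861388 and s≡sin(β/2)=0.507947, N=[2·2·6·1]^{1/2}=4.898979
k: max(0,(1)−(0))=1 … min(2+(1),2−(0))=2
  k=1: (−1)^0·4.8990/(2)·0.8614^3·0.5079^1 = +0.795227
  k=2: (−1)^1·4.8990/(2)·0.8614^1·0.5079^3 = -0.276522
d^2_{0,1}(1.0656) = +0.795227 -0.276522 = +0.518704
|D^2_{0,1}|² = |d^2_{0,1}(β)|² = (+0.518704)² = 0.269054 (the z-rotation phases have unit modulus)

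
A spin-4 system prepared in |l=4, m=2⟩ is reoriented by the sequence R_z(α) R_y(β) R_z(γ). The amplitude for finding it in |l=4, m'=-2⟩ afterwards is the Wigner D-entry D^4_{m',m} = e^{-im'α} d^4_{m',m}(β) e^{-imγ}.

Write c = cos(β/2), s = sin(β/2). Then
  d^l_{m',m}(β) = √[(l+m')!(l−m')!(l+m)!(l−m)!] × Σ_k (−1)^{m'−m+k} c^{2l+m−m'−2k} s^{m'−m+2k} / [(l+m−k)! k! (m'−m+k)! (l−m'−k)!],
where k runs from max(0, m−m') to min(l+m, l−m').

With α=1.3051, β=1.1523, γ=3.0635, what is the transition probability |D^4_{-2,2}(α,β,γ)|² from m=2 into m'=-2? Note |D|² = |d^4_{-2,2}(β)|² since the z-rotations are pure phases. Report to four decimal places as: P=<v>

First d^4_{-2,2}(β=1.1523), then the phase factors e^{-i(-2)α} and e^{-i(2)γ}:
Half-angle: c=0.838566, s=0.544800. N=√(2·720·720·2)=1440.000000
The bounds max(0,m−m')=4 and min(l+m,l−m')=6 give 3 terms
  k=4: (−1)^0·1440.0000/(96)·0.8386^4·0.5448^4 = +0.653413
  k=5: (−1)^1·1440.0000/(120)·0.8386^2·0.5448^6 = -0.220636
  k=6: (−1)^2·1440.0000/(1440)·0.8386^0·0.5448^8 = +0.007761
d^4_{-2,2}(1.1523) = +0.653413 -0.220636 +0.007761 = +0.440538
|D^4_{-2,2}|² = |d^4_{-2,2}(β)|² = (+0.440538)² = 0.194073 (the z-rotation phases have unit modulus)

P=0.1941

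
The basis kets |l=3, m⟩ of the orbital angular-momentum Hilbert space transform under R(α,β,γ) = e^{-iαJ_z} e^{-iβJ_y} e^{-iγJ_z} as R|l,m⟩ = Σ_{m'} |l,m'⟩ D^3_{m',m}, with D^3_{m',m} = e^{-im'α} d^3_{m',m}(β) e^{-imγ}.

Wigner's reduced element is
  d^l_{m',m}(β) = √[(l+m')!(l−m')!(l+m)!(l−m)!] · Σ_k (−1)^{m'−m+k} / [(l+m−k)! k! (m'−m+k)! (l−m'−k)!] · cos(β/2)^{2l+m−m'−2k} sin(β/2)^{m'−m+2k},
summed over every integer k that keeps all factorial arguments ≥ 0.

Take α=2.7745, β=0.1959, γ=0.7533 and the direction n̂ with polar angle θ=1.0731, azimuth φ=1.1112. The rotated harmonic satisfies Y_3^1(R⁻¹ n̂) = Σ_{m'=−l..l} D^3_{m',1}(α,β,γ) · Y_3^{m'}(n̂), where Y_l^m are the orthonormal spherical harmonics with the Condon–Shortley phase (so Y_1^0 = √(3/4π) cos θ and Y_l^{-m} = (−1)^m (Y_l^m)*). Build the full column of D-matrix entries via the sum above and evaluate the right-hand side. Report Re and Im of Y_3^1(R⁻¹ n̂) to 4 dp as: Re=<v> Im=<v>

Re=0.0055 Im=0.0040

Need the full column D^3_{m',1} for m'=−3..3 at α=2.7745, β=0.1959, γ=0.7533.
cos(β/2)=0.995207, sin(β/2)=0.097793
d^3_{-3,1}: single k=4 term ⇒ +0.000351;  D = +0.000098+0.000337i
d^3_{-2,1}: k∈[3..4] ⇒ +0.005830 -0.000028 = +0.005802;  D = +0.000483-0.005782i
d^3_{-1,1}: k∈[2..4] ⇒ +0.056289 -0.000725 +0.000001 = +0.055565;  D = -0.024189+0.050024i
d^3_{0,1}: k∈[1..3] ⇒ +0.330725 -0.009580 +0.000031 = +0.321175;  D = +0.234277-0.219700i
d^3_{1,1}: k∈[0..2] ⇒ +0.971583 -0.075052 +0.000544 = +0.897074;  D = -0.831000+0.337908i
d^3_{2,1}: k∈[0..1] ⇒ -0.301909 +0.005830 = -0.296079;  D = -0.296025+0.005659i
d^3_{3,1}: single k=0 term ⇒ +0.036334;  D = -0.034157-0.012390i
Y_3^{m'}(θ=1.0731,φ=1.1112) and Σ D·Y over m':
  (+0.0001+0.0003i)·(-0.2779+0.0540i)  (+0.0005-0.0058i)·(-0.2285-0.2995i)  (-0.0242+0.0500i)·(+0.0176-0.0355i)  (+0.2343-0.2197i)·(-0.3314+0.0000i)  (-0.8310+0.3379i)·(-0.0176-0.0355i)  (-0.2960+0.0057i)·(-0.2285+0.2995i)  (-0.0342-0.0124i)·(+0.2779+0.0540i)
Y_3^1(R⁻¹ n̂) = +0.005538+0.003977i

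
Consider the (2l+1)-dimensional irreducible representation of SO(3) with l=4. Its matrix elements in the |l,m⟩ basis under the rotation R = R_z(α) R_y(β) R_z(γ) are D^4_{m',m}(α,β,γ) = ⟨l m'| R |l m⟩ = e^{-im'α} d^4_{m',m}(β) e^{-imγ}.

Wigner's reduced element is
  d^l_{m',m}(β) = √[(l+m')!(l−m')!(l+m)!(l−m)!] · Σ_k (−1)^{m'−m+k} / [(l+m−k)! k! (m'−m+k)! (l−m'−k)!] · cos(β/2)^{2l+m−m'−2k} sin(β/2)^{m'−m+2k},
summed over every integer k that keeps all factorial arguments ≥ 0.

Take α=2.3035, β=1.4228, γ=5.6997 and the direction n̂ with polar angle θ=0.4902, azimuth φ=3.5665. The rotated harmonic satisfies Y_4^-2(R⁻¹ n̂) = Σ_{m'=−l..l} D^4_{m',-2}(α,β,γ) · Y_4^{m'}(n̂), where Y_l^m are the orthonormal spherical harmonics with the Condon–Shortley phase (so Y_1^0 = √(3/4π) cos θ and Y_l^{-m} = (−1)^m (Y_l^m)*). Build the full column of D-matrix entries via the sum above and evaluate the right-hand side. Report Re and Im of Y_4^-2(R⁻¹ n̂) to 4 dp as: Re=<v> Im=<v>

Need the full column D^4_{m',-2} for m'=−4..4 at α=2.3035, β=1.4228, γ=5.6997.
cos(β/2)=0.757449, sin(β/2)=0.652895
d^4_{-4,-2}: single k=2 term ⇒ +0.425975;  D = -0.081724+0.418062i
d^4_{-3,-2}: k∈[1..2] ⇒ +0.349445 -0.778898 = -0.429453;  D = -0.368421+0.220670i
d^4_{-2,-2}: k∈[0..2] ⇒ +0.108349 -0.966021 +0.897174 = +0.039502;  D = -0.037756-0.011615i
d^4_{-1,-2}: k∈[0..2] ⇒ -0.396234 +1.471979 -0.729106 = +0.346640;  D = +0.145847+0.314464i
d^4_{0,-2}: k∈[0..2] ⇒ +0.763707 -1.513127 +0.421587 = -0.327834;  D = -0.128819+0.301464i
d^4_{1,-2}: k∈[0..2] ⇒ -0.981320 +1.093659 -0.162514 = -0.050175;  D = +0.047486-0.016206i
d^4_{2,-2}: k∈[0..2] ⇒ +0.897174 -0.533270 +0.033018 = +0.396922;  D = +0.346564+0.193496i
d^4_{3,-2}: k∈[0..1] ⇒ -0.578710 +0.143324 = -0.435386;  D = +0.096496+0.424558i
d^4_{4,-2}: single k=0 term ⇒ +0.235150;  D = -0.135596+0.192118i
Y_4^{m'}(θ=0.4902,φ=3.5665) and Σ D·Y over m':
  (-0.0817+0.4181i)·(-0.0028-0.0216i)  (-0.3684+0.2207i)·(-0.0336+0.1102i)  (-0.0378-0.0116i)·(+0.2177-0.2478i)  (+0.1458+0.3145i)·(-0.4383+0.1983i)  (-0.1288+0.3015i)·(+0.0903+0.0000i)  (+0.0475-0.0162i)·(+0.4383+0.1983i)  (+0.3466+0.1935i)·(+0.2177+0.2478i)  (+0.0965+0.4246i)·(+0.0336+0.1102i)  (-0.1356+0.1921i)·(-0.0028+0.0216i)
Y_4^-2(R⁻¹ n̂) = -0.147488+0.029456i

Re=-0.1475 Im=0.0295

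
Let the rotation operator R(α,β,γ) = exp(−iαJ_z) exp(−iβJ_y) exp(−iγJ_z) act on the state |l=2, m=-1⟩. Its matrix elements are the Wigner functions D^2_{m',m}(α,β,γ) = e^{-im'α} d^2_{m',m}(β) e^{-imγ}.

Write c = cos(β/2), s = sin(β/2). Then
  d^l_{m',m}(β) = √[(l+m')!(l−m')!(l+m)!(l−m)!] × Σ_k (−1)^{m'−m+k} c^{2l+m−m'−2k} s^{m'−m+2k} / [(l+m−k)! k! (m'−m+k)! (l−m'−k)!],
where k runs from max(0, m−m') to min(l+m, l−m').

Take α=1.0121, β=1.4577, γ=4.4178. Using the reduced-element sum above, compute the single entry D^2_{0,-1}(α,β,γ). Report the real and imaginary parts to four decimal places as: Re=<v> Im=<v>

Re=0.0399 Im=0.1314

First d^2_{0,-1}(β=1.4577), then the phase factors e^{-i(0)α} and e^{-i(-1)γ}:
With c≡cos(β/2)=0.745941 and s≡sin(β/2)=0.666012, N=[2·2·1·6]^{1/2}=4.898979
Admissible k: 0..1 (factorial args all ≥0)
  k=0: (−1)^1·4.8990/(2)·0.7459^3·0.6660^1 = -0.677128
  k=1: (−1)^2·4.8990/(2)·0.7459^1·0.6660^3 = +0.539792
d^2_{0,-1}(1.4577) = -0.677128 +0.539792 = -0.137336
D = (+1.000000+0.000000i)·(-0.137336)·(-0.290347-0.956922i) = +0.039875+0.131420i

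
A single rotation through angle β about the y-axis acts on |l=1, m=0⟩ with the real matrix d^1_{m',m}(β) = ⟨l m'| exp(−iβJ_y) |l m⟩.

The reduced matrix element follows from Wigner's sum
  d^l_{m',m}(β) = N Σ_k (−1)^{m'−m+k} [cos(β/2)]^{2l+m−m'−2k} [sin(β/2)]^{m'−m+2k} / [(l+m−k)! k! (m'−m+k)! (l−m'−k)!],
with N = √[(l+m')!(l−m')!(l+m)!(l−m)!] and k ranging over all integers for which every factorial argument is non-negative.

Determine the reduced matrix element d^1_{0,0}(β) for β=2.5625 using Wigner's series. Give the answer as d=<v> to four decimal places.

d=-0.8370

d^1_{0,0}(β=2.5625) via Wigner's sum:
Half-angle: c=0.285517, s=0.958374. N=√(1·1·1·1)=1.000000
k: max(0,(0)−(0))=0 … min(1+(0),1−(0))=1
  k=0: (−1)^0·1.0000/(1)·0.2855^2·0.9584^0 = +0.081520
  k=1: (−1)^1·1.0000/(1)·0.2855^0·0.9584^2 = -0.918480
d^1_{0,0}(2.5625) = +0.081520 -0.918480 = -0.836960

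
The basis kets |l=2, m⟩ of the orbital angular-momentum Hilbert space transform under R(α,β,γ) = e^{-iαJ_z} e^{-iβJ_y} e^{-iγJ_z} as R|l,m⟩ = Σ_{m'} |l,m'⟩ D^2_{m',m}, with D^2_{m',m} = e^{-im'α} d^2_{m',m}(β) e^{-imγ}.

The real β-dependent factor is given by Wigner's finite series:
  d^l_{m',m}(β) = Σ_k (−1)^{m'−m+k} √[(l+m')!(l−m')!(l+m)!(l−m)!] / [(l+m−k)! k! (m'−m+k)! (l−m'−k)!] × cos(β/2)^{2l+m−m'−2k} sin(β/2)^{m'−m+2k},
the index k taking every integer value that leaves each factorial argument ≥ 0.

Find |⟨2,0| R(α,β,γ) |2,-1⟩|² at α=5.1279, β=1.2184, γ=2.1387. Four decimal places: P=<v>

First d^2_{0,-1}(β=1.2184), then the phase factors e^{-i(0)α} and e^{-i(-1)γ}:
c=cos(1.2184/2)=0.820106, s=sin(1.2184/2)=0.572212; N=√[2·2·1·6]=4.898979
k: max(0,(-1)−(0))=0 … min(2+(-1),2−(0))=1
  k=0: (−1)^1·4.8990/(2)·0.8201^3·0.5722^1 = -0.773112
  k=1: (−1)^2·4.8990/(2)·0.8201^1·0.5722^3 = +0.376370
d^2_{0,-1}(1.2184) = -0.773112 +0.376370 = -0.396741
|D^2_{0,-1}|² = |d^2_{0,-1}(β)|² = (-0.396741)² = 0.157404 (the z-rotation phases have unit modulus)

P=0.1574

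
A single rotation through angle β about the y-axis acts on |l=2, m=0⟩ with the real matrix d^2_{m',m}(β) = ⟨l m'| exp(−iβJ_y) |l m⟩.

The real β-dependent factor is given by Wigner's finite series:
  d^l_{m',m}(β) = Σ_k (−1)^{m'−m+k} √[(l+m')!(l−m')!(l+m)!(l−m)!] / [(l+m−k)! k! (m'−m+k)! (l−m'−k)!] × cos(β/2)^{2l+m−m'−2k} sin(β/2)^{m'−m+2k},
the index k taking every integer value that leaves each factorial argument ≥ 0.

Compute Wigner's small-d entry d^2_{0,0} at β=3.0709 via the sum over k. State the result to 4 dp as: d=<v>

d^2_{0,0}(β=3.0709) via Wigner's sum:
Half-angle: c=0.035339, s=0.999375. N=√(2·2·2·2)=4.000000
k∈{0,1,2} keeps every argument non-negative
  k=0: (−1)^0·4.0000/(4)·0.0353^4·0.9994^0 = +0.000002
  k=1: (−1)^1·4.0000/(1)·0.0353^2·0.9994^2 = -0.004989
  k=2: (−1)^2·4.0000/(4)·0.0353^0·0.9994^4 = +0.997504
d^2_{0,0}(3.0709) = +0.000002 -0.004989 +0.997504 = +0.992516

d=0.9925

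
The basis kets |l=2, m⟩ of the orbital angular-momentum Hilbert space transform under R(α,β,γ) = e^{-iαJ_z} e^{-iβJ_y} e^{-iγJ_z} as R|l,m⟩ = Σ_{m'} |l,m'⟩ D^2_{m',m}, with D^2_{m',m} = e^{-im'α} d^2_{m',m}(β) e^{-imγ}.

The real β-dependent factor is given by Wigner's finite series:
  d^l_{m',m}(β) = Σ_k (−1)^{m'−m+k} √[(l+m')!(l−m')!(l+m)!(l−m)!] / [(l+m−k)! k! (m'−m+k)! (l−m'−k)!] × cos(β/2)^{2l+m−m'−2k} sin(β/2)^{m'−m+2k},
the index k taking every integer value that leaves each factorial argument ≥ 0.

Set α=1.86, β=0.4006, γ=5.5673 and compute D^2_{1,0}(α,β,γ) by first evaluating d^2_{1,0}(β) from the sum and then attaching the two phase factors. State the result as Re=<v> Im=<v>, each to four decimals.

D^2_{1,0}(1.86,0.4006,5.5673) = e^{-i·1·1.86}·d^2_{1,0}(0.4006)·e^{-i·0·5.5673}. Compute d first:
c=cos(0.4006/2)=0.980007, s=sin(0.4006/2)=0.198963; N=√[6·1·2·2]=4.898979
k∈{0,1} keeps every argument non-negative
  k=0: (−1)^1·4.8990/(2)·0.9800^3·0.1990^1 = -0.458708
  k=1: (−1)^2·4.8990/(2)·0.9800^1·0.1990^3 = +0.018907
d^2_{1,0}(0.4006) = -0.458708 +0.018907 = -0.439801
Attach z-rotation phases: D = e^{-i(1)(1.86)}·(-0.439801)·e^{-i(0)(5.5673)} = +0.125426+0.421536i

Re=0.1254 Im=0.4215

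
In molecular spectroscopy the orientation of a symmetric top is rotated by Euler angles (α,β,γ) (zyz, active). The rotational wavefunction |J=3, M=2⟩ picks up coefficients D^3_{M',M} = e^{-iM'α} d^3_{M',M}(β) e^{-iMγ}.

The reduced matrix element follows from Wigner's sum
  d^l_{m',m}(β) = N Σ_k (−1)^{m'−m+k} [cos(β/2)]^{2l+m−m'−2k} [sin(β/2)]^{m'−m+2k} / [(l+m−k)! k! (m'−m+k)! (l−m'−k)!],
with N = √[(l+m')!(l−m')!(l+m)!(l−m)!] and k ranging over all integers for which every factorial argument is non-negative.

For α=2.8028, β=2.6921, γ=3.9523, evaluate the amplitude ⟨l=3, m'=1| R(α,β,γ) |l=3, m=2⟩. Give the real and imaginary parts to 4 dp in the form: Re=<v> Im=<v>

D^3_{1,2}(2.8028,2.6921,3.9523) = e^{-i·1·2.8028}·d^3_{1,2}(2.6921)·e^{-i·2·3.9523}. Compute d first:
With c≡cos(β/2)=0.222859 and s≡sin(β/2)=0.974851, N=[24·2·120·1]^{1/2}=75.894664
k∈{1,2} keeps every argument non-negative
  k=1: (−1)^0·75.8947/(24)·0.2229^5·0.9749^1 = +0.001695
  k=2: (−1)^1·75.8947/(12)·0.2229^3·0.9749^3 = -0.064854
d^3_{1,2}(2.6921) = +0.001695 -0.064854 = -0.063159
D = (-0.943157-0.332349i)·(-0.063159)·(-0.050597-0.998719i) = +0.017950-0.060555i

Re=0.0179 Im=-0.0606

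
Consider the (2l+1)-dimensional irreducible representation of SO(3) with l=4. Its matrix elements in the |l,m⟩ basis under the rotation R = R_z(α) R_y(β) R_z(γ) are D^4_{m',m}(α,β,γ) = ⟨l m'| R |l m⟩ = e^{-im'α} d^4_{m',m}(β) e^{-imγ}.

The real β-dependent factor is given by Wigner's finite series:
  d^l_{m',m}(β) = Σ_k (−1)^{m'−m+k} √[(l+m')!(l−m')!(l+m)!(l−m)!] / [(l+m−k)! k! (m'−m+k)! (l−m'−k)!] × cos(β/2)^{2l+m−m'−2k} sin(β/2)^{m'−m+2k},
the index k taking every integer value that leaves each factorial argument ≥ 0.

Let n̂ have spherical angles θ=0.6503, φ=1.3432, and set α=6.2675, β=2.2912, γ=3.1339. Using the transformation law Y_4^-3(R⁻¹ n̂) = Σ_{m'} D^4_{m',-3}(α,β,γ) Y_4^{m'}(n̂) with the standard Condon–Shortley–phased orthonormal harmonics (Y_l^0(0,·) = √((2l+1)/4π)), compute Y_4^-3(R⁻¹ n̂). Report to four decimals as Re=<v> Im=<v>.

Re=0.2070 Im=-0.3375

Need the full column D^4_{m',-3} for m'=−4..4 at α=6.2675, β=2.2912, γ=3.1339.
cos(β/2)=0.412500, sin(β/2)=0.910958
d^4_{-4,-3}: single k=1 term ⇒ +0.005236;  D = -0.005217+0.000449i
d^4_{-3,-3}: k∈[0..1] ⇒ +0.000838 -0.028618 = -0.027780;  D = +0.027711-0.001947i
d^4_{-2,-3}: k∈[0..1] ⇒ -0.006927 +0.101344 = +0.094417;  D = -0.094277+0.005138i
d^4_{-1,-3}: k∈[0..1] ⇒ +0.032450 -0.263758 = -0.231309;  D = +0.231135-0.008964i
d^4_{0,-3}: k∈[0..1] ⇒ -0.106826 +0.520986 = +0.414160;  D = -0.414050+0.009557i
d^4_{1,-3}: k∈[0..1] ⇒ +0.263758 -0.771804 = -0.508045;  D = +0.508031-0.003756i
d^4_{2,-3}: k∈[0..1] ⇒ -0.494251 +0.803480 = +0.309230;  D = -0.309219-0.002564i
d^4_{3,-3}: k∈[0..1] ⇒ +0.680667 -0.474227 = +0.206440;  D = -0.206381-0.004950i
d^4_{4,-3}: single k=0 term ⇒ -0.607374;  D = +0.606896+0.024084i
Y_4^{m'}(θ=0.6503,φ=1.3432) and Σ D·Y over m':
  (-0.0052+0.0004i)·(+0.0365+0.0470i)  (+0.0277-0.0019i)·(-0.1395+0.1715i)  (-0.0943+0.0051i)·(-0.3782-0.1851i)  (+0.2311-0.0090i)·(+0.0738-0.3185i)  (-0.4140+0.0096i)·(-0.2073+0.0000i)  (+0.5080-0.0038i)·(-0.0738-0.3185i)  (-0.3092-0.0026i)·(-0.3782+0.1851i)  (-0.2064-0.0049i)·(+0.1395+0.1715i)  (+0.6069+0.0241i)·(+0.0365-0.0470i)
Y_4^-3(R⁻¹ n̂) = +0.206958-0.337475i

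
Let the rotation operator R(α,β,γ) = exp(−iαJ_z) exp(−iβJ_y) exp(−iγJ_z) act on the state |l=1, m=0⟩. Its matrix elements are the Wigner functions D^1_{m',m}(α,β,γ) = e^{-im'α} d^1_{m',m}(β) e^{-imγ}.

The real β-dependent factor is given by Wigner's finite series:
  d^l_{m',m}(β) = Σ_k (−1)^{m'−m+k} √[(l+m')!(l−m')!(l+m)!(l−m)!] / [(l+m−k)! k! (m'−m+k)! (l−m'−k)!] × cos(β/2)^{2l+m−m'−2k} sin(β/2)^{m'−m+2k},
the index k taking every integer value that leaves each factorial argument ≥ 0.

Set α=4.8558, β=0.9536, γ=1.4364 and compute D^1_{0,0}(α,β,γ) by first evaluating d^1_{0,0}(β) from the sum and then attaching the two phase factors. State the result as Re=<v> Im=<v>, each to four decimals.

D^1_{0,0}(4.8558,0.9536,1.4364) = e^{-i·0·4.8558}·d^1_{0,0}(0.9536)·e^{-i·0·1.4364}. Compute d first:
c=cos(0.9536/2)=0.888468, s=sin(0.9536/2)=0.458938; N=√[1·1·1·1]=1.000000
k∈{0,1} keeps every argument non-negative
  k=0: (−1)^0·1.0000/(1)·0.8885^2·0.4589^0 = +0.789376
  k=1: (−1)^1·1.0000/(1)·0.8885^0·0.4589^2 = -0.210624
d^1_{0,0}(0.9536) = +0.789376 -0.210624 = +0.578751
D = (+1.000000+0.000000i)·(+0.578751)·(+1.000000+0.000000i) = +0.578751+0.000000i

Re=0.5788 Im=0.0000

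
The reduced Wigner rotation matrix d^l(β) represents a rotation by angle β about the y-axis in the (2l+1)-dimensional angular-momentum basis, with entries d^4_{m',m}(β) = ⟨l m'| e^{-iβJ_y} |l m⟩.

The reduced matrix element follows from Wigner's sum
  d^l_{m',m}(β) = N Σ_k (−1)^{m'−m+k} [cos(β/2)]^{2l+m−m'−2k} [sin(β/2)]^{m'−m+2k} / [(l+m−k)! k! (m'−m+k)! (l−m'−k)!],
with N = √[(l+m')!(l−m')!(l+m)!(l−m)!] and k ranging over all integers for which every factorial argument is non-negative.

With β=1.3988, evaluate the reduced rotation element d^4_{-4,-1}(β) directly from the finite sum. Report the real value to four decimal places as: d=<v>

d^4_{-4,-1}(β=1.3988) via Wigner's sum:
Half-angle: c=0.765229, s=0.643759. N=√(1·40320·6·120)=5387.986637
Admissible k: 3..3 (factorial args all ≥0)
  k=3: (−1)^0·5387.9866/(720)·0.7652^5·0.6438^3 = +0.523865
d^4_{-4,-1}(1.3988) = +0.523865

d=0.5239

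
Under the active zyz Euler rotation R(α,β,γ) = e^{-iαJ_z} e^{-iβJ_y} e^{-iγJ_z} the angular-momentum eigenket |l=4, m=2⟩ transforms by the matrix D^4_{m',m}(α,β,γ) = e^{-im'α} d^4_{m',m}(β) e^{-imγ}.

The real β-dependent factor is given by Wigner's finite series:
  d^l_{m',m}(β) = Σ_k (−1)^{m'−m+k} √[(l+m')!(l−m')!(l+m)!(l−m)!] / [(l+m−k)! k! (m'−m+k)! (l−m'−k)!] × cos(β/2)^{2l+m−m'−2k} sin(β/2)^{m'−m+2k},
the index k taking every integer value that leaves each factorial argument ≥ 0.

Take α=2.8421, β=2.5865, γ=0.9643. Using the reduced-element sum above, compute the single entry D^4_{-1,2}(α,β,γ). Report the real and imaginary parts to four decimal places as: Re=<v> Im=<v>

Split into d^4_{-1,2}(β=2.5865) × two z-phases.
c=cos(2.5865/2)=0.273997, s=sin(2.5865/2)=0.961731; N=√[6·120·720·2]=1018.233765
Admissible k: 3..5 (factorial args all ≥0)
  k=3: (−1)^0·1018.2338/(72)·0.2740^5·0.9617^3 = +0.019427
  k=4: (−1)^1·1018.2338/(48)·0.2740^3·0.9617^5 = -0.359012
  k=5: (−1)^2·1018.2338/(240)·0.2740^1·0.9617^7 = +0.884618
d^4_{-1,2}(2.5865) = +0.019427 -0.359012 +0.884618 = +0.545032
Attach z-rotation phases: D = e^{-i(-1)(2.8421)}·(+0.545032)·e^{-i(2)(0.9643)} = +0.333003+0.431473i

Re=0.3330 Im=0.4315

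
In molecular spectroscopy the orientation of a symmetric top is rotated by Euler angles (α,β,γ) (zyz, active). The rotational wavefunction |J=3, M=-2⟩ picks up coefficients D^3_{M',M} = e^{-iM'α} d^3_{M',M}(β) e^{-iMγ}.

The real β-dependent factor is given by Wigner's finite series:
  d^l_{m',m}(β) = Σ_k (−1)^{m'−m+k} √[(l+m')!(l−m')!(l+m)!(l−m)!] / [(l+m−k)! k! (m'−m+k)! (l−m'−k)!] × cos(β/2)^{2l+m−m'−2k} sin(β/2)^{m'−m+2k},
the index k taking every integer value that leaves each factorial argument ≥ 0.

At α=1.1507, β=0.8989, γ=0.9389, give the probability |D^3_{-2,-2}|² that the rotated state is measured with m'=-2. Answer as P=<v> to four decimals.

P=0.0076

D^3_{-2,-2}(1.1507,0.8989,0.9389) = e^{-i·-2·1.1507}·d^3_{-2,-2}(0.8989)·e^{-i·-2·0.9389}. Compute d first:
Half-angle: c=0.900686, s=0.434470. N=√(1·120·1·120)=120.000000
The bounds max(0,m−m')=0 and min(l+m,l−m')=1 give 2 terms
  k=0: (−1)^0·120.0000/(120)·0.9007^6·0.4345^0 = +0.533877
  k=1: (−1)^1·120.0000/(24)·0.9007^4·0.4345^2 = -0.621132
d^3_{-2,-2}(0.8989) = +0.533877 -0.621132 = -0.087255
|D^3_{-2,-2}|² = |d^3_{-2,-2}(β)|² = (-0.087255)² = 0.007614 (the z-rotation phases have unit modulus)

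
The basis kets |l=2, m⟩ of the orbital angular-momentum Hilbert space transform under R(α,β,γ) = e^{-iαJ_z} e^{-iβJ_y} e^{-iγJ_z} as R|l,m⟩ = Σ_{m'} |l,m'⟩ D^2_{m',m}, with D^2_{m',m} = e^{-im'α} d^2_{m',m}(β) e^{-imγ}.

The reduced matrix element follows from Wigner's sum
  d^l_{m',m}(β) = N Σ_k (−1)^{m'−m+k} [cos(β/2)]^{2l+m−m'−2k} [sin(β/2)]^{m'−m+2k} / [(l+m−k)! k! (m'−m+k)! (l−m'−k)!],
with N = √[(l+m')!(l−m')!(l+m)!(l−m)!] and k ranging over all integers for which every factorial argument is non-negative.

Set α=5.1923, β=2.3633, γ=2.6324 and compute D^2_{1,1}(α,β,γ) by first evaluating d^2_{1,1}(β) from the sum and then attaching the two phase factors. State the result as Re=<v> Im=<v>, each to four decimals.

D^2_{1,1}(5.1923,2.3633,2.6324) = e^{-i·1·5.1923}·d^2_{1,1}(2.3633)·e^{-i·1·2.6324}. Compute d first:
Half-angle: c=0.379399, s=0.925233. N=√(6·1·6·1)=6.000000
Admissible k: 0..1 (factorial args all ≥0)
  k=0: (−1)^0·6.0000/(6)·0.3794^4·0.9252^0 = +0.020720
  k=1: (−1)^1·6.0000/(2)·0.3794^2·0.9252^2 = -0.369671
d^2_{1,1}(2.3633) = +0.020720 -0.369671 = -0.348951
Phases: e^{-i·(1)·5.1923}=+0.461700+0.887036i, e^{-i·(1)·2.6324}=-0.873138-0.487472i ⇒ D=-0.010216+0.348802i

Re=-0.0102 Im=0.3488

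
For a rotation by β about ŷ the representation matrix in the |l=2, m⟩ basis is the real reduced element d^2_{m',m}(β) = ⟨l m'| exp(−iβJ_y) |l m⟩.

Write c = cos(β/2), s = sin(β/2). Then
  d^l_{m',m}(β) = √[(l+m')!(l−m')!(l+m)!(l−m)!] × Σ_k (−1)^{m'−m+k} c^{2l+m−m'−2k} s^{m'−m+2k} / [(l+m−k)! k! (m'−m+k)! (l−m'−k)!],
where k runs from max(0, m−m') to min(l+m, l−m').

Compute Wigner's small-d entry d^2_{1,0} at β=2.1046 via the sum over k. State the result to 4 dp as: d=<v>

d^2_{1,0}(β=2.1046) via Wigner's sum:
With c≡cos(β/2)=0.495575 and s≡sin(β/2)=0.868565, N=[6·1·2·2]^{1/2}=4.898979
k∈{0,1} keeps every argument non-negative
  k=0: (−1)^1·4.8990/(2)·0.4956^3·0.8686^1 = -0.258944
  k=1: (−1)^2·4.8990/(2)·0.4956^1·0.8686^3 = +0.795412
d^2_{1,0}(2.1046) = -0.258944 +0.795412 = +0.536468

d=0.5365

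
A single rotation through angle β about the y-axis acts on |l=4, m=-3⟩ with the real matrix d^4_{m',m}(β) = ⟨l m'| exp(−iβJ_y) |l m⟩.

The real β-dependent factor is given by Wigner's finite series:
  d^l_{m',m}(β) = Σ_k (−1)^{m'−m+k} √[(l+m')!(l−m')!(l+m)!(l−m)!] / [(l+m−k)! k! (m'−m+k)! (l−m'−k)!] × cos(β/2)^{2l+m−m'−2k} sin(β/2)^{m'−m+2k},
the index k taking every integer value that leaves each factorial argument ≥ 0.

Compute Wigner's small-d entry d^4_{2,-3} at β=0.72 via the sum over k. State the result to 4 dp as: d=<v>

d^4_{2,-3}(β=0.72) via Wigner's sum:
Half-angle: c=0.935897, s=0.352274. N=√(720·2·1·5040)=2693.993318
Admissible k: 0..1 (factorial args all ≥0)
  k=0: (−1)^5·2693.9933/(240)·0.9359^3·0.3523^5 = -0.049920
  k=1: (−1)^6·2693.9933/(720)·0.9359^1·0.3523^7 = +0.002358
d^4_{2,-3}(0.72) = -0.049920 +0.002358 = -0.047562

d=-0.0476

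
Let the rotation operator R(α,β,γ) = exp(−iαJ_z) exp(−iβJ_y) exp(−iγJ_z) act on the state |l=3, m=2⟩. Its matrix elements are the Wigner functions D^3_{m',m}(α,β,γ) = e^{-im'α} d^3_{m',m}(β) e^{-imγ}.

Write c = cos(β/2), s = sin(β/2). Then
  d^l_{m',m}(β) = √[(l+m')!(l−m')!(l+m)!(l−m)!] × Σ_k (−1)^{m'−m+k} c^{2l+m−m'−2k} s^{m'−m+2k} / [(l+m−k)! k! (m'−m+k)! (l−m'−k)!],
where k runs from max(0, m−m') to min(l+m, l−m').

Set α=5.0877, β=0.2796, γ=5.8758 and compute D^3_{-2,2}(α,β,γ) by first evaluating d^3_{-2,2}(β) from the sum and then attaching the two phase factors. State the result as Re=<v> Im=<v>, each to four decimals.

Split into d^3_{-2,2}(β=0.2796) × two z-phases.
Half-angle: c=0.990244, s=0.139345. N=√(1·120·120·1)=120.000000
k: max(0,(2)−(-2))=4 … min(3+(2),3−(-2))=5
  k=4: (−1)^0·120.0000/(24)·0.9902^2·0.1393^4 = +0.001849
  k=5: (−1)^1·120.0000/(120)·0.9902^0·0.1393^6 = -0.000007
d^3_{-2,2}(0.2796) = +0.001849 -0.000007 = +0.001841
D = (-0.731265-0.682094i)·(+0.001841)·(+0.686035+0.727568i) = -0.000010-0.001841i

Re=0.0000 Im=-0.0018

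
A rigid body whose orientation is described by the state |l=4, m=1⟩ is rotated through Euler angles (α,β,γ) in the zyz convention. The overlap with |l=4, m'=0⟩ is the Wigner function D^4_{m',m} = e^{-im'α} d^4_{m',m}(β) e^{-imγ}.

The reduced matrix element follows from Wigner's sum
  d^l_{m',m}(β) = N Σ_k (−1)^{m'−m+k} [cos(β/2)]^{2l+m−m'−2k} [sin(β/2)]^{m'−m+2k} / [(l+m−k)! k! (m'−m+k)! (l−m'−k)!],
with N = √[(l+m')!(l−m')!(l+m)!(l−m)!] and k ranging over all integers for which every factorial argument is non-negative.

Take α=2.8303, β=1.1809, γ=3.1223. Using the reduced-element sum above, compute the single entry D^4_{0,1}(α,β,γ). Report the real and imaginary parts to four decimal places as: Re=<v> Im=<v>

Re=0.3908 Im=0.0075

Split into d^4_{0,1}(β=1.1809) × two z-phases.
c=cos(1.1809/2)=0.830690, s=sin(1.1809/2)=0.556735; N=√[24·24·120·6]=643.987578
k∈{1,2,3,4} keeps every argument non-negative
  k=1: (−1)^0·643.9876/(144)·0.8307^7·0.5567^1 = +0.679575
  k=2: (−1)^1·643.9876/(24)·0.8307^5·0.5567^3 = -1.831501
  k=3: (−1)^2·643.9876/(24)·0.8307^3·0.5567^5 = +0.822670
  k=4: (−1)^3·643.9876/(144)·0.8307^1·0.5567^7 = -0.061588
d^4_{0,1}(1.1809) = +0.679575 -1.831501 +0.822670 -0.061588 = -0.390843
Attach z-rotation phases: D = e^{-i(0)(2.8303)}·(-0.390843)·e^{-i(1)(3.1223)} = +0.390771+0.007540i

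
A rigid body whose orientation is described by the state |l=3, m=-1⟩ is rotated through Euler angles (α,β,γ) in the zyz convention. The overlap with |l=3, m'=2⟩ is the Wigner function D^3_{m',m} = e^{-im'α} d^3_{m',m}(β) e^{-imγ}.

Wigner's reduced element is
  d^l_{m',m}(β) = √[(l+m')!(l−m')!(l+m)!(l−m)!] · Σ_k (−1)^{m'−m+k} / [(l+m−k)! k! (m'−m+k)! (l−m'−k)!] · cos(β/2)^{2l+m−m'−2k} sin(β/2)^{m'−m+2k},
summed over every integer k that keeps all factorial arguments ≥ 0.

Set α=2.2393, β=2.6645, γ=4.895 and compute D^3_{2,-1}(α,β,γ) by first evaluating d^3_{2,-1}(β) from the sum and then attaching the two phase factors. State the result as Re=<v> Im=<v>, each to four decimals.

Re=0.5219 Im=0.2308

First d^3_{2,-1}(β=2.6645), then the phase factors e^{-i(2)α} and e^{-i(-1)γ}:
Half-angle: c=0.236290, s=0.971682. N=√(120·1·2·24)=75.894664
The bounds max(0,m−m')=0 and min(l+m,l−m')=1 give 2 terms
  k=0: (−1)^3·75.8947/(12)·0.2363^3·0.9717^3 = -0.076549
  k=1: (−1)^4·75.8947/(24)·0.2363^1·0.9717^5 = +0.647244
d^3_{2,-1}(2.6645) = -0.076549 +0.647244 = +0.570695
D = (-0.231665+0.972796i)·(+0.570695)·(+0.181598-0.983373i) = +0.521929+0.230829i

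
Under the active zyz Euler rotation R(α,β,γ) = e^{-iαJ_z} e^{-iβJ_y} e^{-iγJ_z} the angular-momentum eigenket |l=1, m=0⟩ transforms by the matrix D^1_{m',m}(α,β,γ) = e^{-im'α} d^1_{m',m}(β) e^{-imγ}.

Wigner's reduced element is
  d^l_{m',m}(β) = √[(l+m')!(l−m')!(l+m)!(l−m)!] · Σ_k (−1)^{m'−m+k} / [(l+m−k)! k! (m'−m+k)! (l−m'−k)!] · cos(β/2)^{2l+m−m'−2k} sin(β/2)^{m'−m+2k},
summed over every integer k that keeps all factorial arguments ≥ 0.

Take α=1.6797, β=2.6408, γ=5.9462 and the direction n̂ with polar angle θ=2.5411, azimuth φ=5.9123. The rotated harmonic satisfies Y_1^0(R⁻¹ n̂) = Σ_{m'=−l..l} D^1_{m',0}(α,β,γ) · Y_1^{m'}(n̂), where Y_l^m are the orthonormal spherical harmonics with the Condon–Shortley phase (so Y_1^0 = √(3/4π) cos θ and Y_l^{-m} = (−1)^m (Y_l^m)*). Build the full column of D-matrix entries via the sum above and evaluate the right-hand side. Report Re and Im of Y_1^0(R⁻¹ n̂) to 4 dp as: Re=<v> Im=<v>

Re=0.2924 Im=0.0000

Need the full column D^1_{m',0} for m'=−1..1 at α=1.6797, β=2.6408, γ=5.9462.
cos(β/2)=0.247788, sin(β/2)=0.968814
d^1_{-1,0}: single k=1 term ⇒ +0.339497;  D = -0.036899+0.337486i
d^1_{0,0}: k∈[0..1] ⇒ +0.061399 -0.938601 = -0.877202;  D = -0.877202+0.000000i
d^1_{1,0}: single k=0 term ⇒ -0.339497;  D = +0.036899+0.337486i
Y_1^{m'}(θ=2.5411,φ=5.9123) and Σ D·Y over m':
  (-0.0369+0.3375i)·(+0.1819+0.0708i)  (-0.8772+0.0000i)·(-0.4031+0.0000i)  (+0.0369+0.3375i)·(-0.1819+0.0708i)
Y_1^0(R⁻¹ n̂) = +0.292436+0.000000i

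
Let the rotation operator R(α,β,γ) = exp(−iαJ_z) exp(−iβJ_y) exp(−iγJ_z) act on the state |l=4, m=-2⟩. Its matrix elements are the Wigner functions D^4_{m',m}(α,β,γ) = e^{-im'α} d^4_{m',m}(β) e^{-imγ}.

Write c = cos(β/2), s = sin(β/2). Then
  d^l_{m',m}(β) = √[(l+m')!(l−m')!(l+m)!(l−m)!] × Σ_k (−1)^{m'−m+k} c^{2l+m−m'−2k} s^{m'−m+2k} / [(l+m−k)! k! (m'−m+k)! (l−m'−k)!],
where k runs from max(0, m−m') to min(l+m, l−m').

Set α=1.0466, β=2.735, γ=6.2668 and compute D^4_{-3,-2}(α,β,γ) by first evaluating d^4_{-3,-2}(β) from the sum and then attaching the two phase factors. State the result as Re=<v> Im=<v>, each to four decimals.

First d^4_{-3,-2}(β=2.735), then the phase factors e^{-i(-3)α} and e^{-i(-2)γ}:
c=cos(2.735/2)=0.201899, s=sin(2.735/2)=0.979406; N=√[1·5040·2·720]=2693.993318
k∈{1,2} keeps every argument non-negative
  k=1: (−1)^0·2693.9933/(720)·0.2019^7·0.9794^1 = +0.000050
  k=2: (−1)^1·2693.9933/(240)·0.2019^5·0.9794^3 = -0.003538
d^4_{-3,-2}(2.735) = +0.000050 -0.003538 = -0.003488
Phases: e^{-i·(-3)·1.0466}=-0.999998+0.001793i, e^{-i·(-2)·6.2668}=+0.999463-0.032765i ⇒ D=+0.003486-0.000121i

Re=0.0035 Im=-0.0001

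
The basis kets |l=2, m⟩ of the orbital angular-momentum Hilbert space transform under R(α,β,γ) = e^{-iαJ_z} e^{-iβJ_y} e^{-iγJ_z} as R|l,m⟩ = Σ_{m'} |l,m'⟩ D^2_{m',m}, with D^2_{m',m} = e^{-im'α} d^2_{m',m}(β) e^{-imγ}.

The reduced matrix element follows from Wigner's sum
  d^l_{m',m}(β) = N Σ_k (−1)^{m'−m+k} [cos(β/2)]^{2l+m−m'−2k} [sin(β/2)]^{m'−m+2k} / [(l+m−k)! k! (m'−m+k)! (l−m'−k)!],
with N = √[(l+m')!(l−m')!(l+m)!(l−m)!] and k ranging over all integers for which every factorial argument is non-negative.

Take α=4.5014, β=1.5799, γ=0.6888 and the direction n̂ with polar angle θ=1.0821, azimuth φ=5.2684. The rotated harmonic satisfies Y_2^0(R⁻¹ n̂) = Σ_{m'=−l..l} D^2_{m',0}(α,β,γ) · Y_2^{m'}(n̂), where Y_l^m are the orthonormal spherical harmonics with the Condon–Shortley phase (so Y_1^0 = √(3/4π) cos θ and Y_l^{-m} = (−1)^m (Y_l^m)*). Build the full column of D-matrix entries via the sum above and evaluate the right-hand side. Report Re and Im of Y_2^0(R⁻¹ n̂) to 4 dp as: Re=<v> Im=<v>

Re=0.0618 Im=0.0000

Need the full column D^2_{m',0} for m'=−2..2 at α=4.5014, β=1.5799, γ=0.6888.
cos(β/2)=0.703881, sin(β/2)=0.710318
d^2_{-2,0}: single k=2 term ⇒ +0.612322;  D = -0.558609+0.250786i
d^2_{-1,0}: k∈[1..2] ⇒ +0.606773 -0.617922 = -0.011149;  D = +0.002335+0.010902i
d^2_{0,0}: k∈[0..2] ⇒ +0.245469 -0.999917 +0.254572 = -0.499876;  D = -0.499876+0.000000i
d^2_{1,0}: k∈[0..1] ⇒ -0.606773 +0.617922 = +0.011149;  D = -0.002335+0.010902i
d^2_{2,0}: single k=0 term ⇒ +0.612322;  D = -0.558609-0.250786i
Y_2^{m'}(θ=1.0821,φ=5.2684) and Σ D·Y over m':
  (-0.5586+0.2508i)·(-0.1334+0.2700i)  (+0.0023+0.0109i)·(+0.1690+0.2720i)  (-0.4999+0.0000i)·(-0.1068+0.0000i)  (-0.0023+0.0109i)·(-0.1690+0.2720i)  (-0.5586-0.2508i)·(-0.1334-0.2700i)
Y_2^0(R⁻¹ n̂) = +0.061836+0.000000i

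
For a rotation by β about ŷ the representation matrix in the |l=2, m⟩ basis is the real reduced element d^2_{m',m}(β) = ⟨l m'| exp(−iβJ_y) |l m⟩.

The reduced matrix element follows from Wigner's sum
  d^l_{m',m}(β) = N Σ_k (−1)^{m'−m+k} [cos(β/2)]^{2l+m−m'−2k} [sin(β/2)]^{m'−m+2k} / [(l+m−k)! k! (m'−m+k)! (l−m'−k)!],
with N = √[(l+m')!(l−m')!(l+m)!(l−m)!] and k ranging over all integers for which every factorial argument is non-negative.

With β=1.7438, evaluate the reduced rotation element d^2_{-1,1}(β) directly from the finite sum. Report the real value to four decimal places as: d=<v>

d^2_{-1,1}(β=1.7438) via Wigner's sum:
With c≡cos(β/2)=0.643373 and s≡sin(β/2)=0.765553, N=[1·6·6·1]^{1/2}=6.000000
Admissible k: 2..3 (factorial args all ≥0)
  k=2: (−1)^0·6.0000/(2)·0.6434^2·0.7656^2 = +0.727775
  k=3: (−1)^1·6.0000/(6)·0.6434^0·0.7656^4 = -0.343479
d^2_{-1,1}(1.7438) = +0.727775 -0.343479 = +0.384296

d=0.3843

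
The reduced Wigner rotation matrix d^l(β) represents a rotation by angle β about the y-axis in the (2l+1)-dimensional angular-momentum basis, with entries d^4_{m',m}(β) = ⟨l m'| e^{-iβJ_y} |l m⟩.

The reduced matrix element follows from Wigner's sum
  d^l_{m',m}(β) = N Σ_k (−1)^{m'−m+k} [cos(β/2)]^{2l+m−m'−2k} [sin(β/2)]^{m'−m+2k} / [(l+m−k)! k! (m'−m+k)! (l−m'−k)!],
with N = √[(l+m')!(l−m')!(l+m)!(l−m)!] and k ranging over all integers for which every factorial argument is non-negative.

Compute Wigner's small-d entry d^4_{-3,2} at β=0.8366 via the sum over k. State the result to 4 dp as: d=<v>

d=0.0885

d^4_{-3,2}(β=0.8366) via Wigner's sum:
Half-angle: c=0.913781, s=0.406208. N=√(1·5040·720·2)=2693.993318
Admissible k: 5..6 (factorial args all ≥0)
  k=5: (−1)^0·2693.9933/(240)·0.9138^3·0.4062^5 = +0.094722
  k=6: (−1)^1·2693.9933/(720)·0.9138^1·0.4062^7 = -0.006239
d^4_{-3,2}(0.8366) = +0.094722 -0.006239 = +0.088483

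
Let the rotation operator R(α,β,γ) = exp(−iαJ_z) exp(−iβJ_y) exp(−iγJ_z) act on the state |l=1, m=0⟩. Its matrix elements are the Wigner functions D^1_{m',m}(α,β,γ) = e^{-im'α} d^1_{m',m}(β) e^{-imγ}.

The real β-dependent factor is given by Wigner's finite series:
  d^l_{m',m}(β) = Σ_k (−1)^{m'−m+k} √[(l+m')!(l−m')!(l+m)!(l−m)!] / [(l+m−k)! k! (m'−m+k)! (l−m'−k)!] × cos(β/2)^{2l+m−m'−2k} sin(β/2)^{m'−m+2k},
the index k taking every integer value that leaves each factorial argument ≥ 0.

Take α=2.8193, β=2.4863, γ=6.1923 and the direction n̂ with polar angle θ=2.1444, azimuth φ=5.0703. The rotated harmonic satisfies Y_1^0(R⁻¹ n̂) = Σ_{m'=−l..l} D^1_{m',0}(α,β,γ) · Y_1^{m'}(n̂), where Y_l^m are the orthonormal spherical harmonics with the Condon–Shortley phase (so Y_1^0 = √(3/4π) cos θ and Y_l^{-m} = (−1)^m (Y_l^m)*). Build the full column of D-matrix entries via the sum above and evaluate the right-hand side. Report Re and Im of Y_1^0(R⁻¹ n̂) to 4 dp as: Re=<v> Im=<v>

Need the full column D^1_{m',0} for m'=−1..1 at α=2.8193, β=2.4863, γ=6.1923.
cos(β/2)=0.321815, sin(β/2)=0.946802
d^1_{-1,0}: single k=1 term ⇒ +0.430905;  D = -0.408718+0.136486i
d^1_{0,0}: k∈[0..1] ⇒ +0.103565 -0.896435 = -0.792870;  D = -0.792870+0.000000i
d^1_{1,0}: single k=0 term ⇒ -0.430905;  D = +0.408718+0.136486i
Y_1^{m'}(θ=2.1444,φ=5.0703) and Σ D·Y over m':
  (-0.4087+0.1365i)·(+0.1017+0.2718i)  (-0.7929+0.0000i)·(-0.2651+0.0000i)  (+0.4087+0.1365i)·(-0.1017+0.2718i)
Y_1^0(R⁻¹ n̂) = +0.052929+0.000000i

Re=0.0529 Im=0.0000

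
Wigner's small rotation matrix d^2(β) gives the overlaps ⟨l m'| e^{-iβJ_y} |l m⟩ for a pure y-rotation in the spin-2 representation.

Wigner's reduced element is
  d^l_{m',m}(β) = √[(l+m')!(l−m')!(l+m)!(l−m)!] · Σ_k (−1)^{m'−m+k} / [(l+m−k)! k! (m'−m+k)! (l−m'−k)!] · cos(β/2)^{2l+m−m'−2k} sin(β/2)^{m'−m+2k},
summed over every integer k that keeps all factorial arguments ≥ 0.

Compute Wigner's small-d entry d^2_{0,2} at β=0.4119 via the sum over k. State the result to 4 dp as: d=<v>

d^2_{0,2}(β=0.4119) via Wigner's sum:
Half-angle: c=0.978867, s=0.204497. N=√(2·2·24·1)=9.797959
Admissible k: 2..2 (factorial args all ≥0)
  k=2: (−1)^0·9.7980/(4)·0.9789^2·0.2045^2 = +0.098152
d^2_{0,2}(0.4119) = +0.098152

d=0.0982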